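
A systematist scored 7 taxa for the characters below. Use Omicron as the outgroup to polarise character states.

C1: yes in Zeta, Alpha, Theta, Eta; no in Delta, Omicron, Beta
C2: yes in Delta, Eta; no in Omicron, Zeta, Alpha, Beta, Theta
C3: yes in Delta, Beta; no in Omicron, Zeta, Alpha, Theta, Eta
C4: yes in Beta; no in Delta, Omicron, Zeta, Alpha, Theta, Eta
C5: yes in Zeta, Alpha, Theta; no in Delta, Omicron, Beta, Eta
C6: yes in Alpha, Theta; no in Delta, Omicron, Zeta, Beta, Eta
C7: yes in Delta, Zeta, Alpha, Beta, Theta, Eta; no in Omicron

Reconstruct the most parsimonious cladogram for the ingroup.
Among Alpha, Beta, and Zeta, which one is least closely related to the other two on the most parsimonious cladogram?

The outgroup has state 'no' for every character, so 'yes' is the derived state throughout.
C1: derived state 'yes' in Alpha, Eta, Theta, and Zeta only — synapomorphy for {Alpha, Eta, Theta, Zeta}.
C2 (state 'yes') occurs in Delta and Eta but conflicts with the nesting implied by the other characters — most parsimoniously interpreted as homoplasy.
C3 (derived state 'yes') is shared by Beta and Delta — a synapomorphy uniting that clade.
C4 (derived state 'yes') is unique to Beta (autapomorphy; uninformative for grouping).
Only Alpha, Theta, and Zeta show the derived state 'yes' for C5, supporting them as a clade.
C6: derived state 'yes' in Alpha and Theta only — synapomorphy for {Alpha, Theta}.
C7 (derived state 'yes') is shared by all ingroup taxa — unites the whole ingroup.
Most parsimonious ingroup topology: ((Eta,(Zeta,(Theta,Alpha))),(Delta,Beta)).
Zeta and Alpha share a more recent common ancestor with each other than either does with Beta, so Beta is the least closely related of the three.

Beta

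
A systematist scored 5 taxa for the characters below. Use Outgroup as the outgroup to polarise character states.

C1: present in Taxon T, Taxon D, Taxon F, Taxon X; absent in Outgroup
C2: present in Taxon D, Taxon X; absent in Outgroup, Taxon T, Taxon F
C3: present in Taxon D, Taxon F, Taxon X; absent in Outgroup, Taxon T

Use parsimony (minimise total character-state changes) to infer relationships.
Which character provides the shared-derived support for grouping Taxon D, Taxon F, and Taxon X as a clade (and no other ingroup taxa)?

C3

The outgroup has state 'absent' for every character, so 'present' is the derived state throughout.
All ingroup taxa share the derived state 'present' for C1; it defines the ingroup but does not resolve relationships within it.
C2: derived state 'present' in Taxon D and Taxon X only — synapomorphy for {Taxon D, Taxon X}.
C3 (derived state 'present') is shared by Taxon D, Taxon F, and Taxon X — a synapomorphy uniting that clade.
Most parsimonious ingroup topology: (Taxon T,((Taxon D,Taxon X),Taxon F)).
The clade {Taxon D, Taxon F, Taxon X} is supported by C3: its derived state 'present' occurs in exactly those taxa and in no other taxon (including the outgroup).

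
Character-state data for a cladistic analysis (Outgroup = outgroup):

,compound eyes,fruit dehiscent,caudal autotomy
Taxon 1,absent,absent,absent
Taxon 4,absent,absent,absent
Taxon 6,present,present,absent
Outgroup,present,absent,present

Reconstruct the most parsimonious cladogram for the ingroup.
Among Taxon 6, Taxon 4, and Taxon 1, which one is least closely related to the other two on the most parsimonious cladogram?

Character polarity is set by the outgroup: the derived state is whichever differs from the outgroup's state, so for compound eyes, caudal autotomy the derived state is 'absent', and for the remaining characters it is 'present'.
compound eyes (derived state 'absent') is shared by Taxon 1 and Taxon 4 — a synapomorphy uniting that clade.
fruit dehiscent (derived state 'present') is unique to Taxon 6 (autapomorphy; uninformative for grouping).
caudal autotomy (derived state 'absent') is shared by all ingroup taxa — unites the whole ingroup.
Most parsimonious ingroup topology: (Taxon 6,(Taxon 1,Taxon 4)).
Taxon 4 and Taxon 1 share a more recent common ancestor with each other than either does with Taxon 6, so Taxon 6 is the least closely related of the three.

Taxon 6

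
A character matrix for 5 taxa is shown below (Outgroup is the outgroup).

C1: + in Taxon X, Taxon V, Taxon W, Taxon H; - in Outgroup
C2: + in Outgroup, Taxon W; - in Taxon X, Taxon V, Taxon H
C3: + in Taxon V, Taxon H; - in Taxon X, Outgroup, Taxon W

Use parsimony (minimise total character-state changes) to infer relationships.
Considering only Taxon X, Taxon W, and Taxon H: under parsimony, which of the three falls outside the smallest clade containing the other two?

Taxon W

Character polarity is set by the outgroup: the derived state is whichever differs from the outgroup's state, so for C2 the derived state is '-', and for the remaining characters it is '+'.
All ingroup taxa share the derived state '+' for C1; it defines the ingroup but does not resolve relationships within it.
C2 (derived state '-') is shared by Taxon H, Taxon V, and Taxon X — a synapomorphy uniting that clade.
C3 (derived state '+') is shared by Taxon H and Taxon V — a synapomorphy uniting that clade.
Most parsimonious ingroup topology: (Taxon W,((Taxon V,Taxon H),Taxon X)).
Taxon X and Taxon H share a more recent common ancestor with each other than either does with Taxon W, so Taxon W is the least closely related of the three.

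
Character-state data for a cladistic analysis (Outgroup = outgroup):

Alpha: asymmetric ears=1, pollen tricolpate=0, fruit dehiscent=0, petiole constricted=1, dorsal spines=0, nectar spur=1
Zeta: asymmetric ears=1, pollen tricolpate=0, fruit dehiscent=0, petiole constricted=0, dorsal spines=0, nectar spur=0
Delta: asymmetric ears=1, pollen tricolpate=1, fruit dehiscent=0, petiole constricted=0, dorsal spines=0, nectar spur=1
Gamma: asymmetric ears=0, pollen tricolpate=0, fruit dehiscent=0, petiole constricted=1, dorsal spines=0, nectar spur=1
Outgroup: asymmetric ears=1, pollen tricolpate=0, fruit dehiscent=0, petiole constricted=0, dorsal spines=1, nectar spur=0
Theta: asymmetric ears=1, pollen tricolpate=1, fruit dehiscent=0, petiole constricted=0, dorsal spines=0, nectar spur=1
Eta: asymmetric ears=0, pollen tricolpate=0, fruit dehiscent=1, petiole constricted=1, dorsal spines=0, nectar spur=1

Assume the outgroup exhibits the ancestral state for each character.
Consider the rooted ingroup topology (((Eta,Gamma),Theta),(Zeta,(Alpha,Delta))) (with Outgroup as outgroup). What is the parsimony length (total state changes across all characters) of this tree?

9

Map each character onto (((Eta,Gamma),Theta),(Zeta,(Alpha,Delta))) (rooted by Outgroup) and count the minimum state changes it requires (Fitch parsimony):
asymmetric ears: 1; pollen tricolpate: 2; fruit dehiscent: 1; petiole constricted: 2; dorsal spines: 1; nectar spur: 2.
Total tree length = 9.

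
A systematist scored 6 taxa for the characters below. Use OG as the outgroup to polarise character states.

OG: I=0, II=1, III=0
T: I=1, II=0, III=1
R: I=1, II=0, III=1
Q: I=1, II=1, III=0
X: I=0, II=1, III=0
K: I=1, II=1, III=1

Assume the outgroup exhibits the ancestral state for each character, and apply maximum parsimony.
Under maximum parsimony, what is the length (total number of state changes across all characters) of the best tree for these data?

Character polarity is set by the outgroup: the derived state is whichever differs from the outgroup's state, so for II the derived state is '0', and for the remaining characters it is '1'.
Only K, Q, R, and T show the derived state '1' for I, supporting them as a clade.
II: derived state '0' in R and T only — synapomorphy for {R, T}.
III (derived state '1') is shared by K, R, and T — a synapomorphy uniting that clade.
Most parsimonious ingroup topology: ((((T,R),K),Q),X).
Changes per character on this tree: I: 1; II: 1; III: 1.
Total = 3.

3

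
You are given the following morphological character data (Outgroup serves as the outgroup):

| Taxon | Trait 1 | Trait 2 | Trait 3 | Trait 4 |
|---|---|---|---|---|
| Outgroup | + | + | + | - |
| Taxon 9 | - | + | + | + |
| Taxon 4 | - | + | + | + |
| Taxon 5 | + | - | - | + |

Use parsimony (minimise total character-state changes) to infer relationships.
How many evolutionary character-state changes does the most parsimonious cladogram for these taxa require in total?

4

Character polarity is set by the outgroup: the derived state is whichever differs from the outgroup's state, so for Trait 1, Trait 2, Trait 3 the derived state is '-', and for the remaining characters it is '+'.
Only Taxon 4 and Taxon 9 show the derived state '-' for Trait 1, supporting them as a clade.
Trait 2: derived state '-' in Taxon 5 only — an autapomorphy, so it tells us nothing about relationships among taxa.
Trait 3: derived state '-' in Taxon 5 only — an autapomorphy, so it tells us nothing about relationships among taxa.
Trait 4 (derived state '+') is shared by all ingroup taxa — unites the whole ingroup.
Most parsimonious ingroup topology: ((Taxon 9,Taxon 4),Taxon 5).
Changes per character on this tree: Trait 1: 1; Trait 2: 1; Trait 3: 1; Trait 4: 1.
Total = 4.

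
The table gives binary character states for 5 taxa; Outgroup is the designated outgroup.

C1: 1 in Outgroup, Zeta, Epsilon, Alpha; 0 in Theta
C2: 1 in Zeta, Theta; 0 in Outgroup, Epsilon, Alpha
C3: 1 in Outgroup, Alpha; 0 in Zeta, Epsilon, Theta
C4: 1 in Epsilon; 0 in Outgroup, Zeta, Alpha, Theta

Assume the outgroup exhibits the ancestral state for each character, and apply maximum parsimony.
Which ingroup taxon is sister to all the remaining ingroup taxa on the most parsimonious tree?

Character polarity is set by the outgroup: the derived state is whichever differs from the outgroup's state, so for C1, C3 the derived state is '0', and for the remaining characters it is '1'.
C1: derived state '0' in Theta only — an autapomorphy, so it tells us nothing about relationships among taxa.
Only Theta and Zeta show the derived state '1' for C2, supporting them as a clade.
C3 (derived state '0') is shared by Epsilon, Theta, and Zeta — a synapomorphy uniting that clade.
C4: derived state '1' in Epsilon only — an autapomorphy, so it tells us nothing about relationships among taxa.
Most parsimonious ingroup topology: (((Zeta,Theta),Epsilon),Alpha).
Alpha is sister to the clade containing all other ingroup taxa, so it is the earliest-diverging (most basal) ingroup lineage.

Alpha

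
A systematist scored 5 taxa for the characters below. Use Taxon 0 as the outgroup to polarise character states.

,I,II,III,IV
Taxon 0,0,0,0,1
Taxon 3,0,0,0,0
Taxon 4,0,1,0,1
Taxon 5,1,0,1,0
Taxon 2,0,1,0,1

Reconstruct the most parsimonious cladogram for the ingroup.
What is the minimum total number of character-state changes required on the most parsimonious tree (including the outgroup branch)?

Character polarity is set by the outgroup: the derived state is whichever differs from the outgroup's state, so for IV the derived state is '0', and for the remaining characters it is '1'.
I: derived state '1' in Taxon 5 only — an autapomorphy, so it tells us nothing about relationships among taxa.
Only Taxon 2 and Taxon 4 show the derived state '1' for II, supporting them as a clade.
III: derived state '1' in Taxon 5 only — an autapomorphy, so it tells us nothing about relationships among taxa.
IV: derived state '0' in Taxon 3 and Taxon 5 only — synapomorphy for {Taxon 3, Taxon 5}.
Most parsimonious ingroup topology: ((Taxon 3,Taxon 5),(Taxon 4,Taxon 2)).
Changes per character on this tree: I: 1; II: 1; III: 1; IV: 1.
Total = 4.

4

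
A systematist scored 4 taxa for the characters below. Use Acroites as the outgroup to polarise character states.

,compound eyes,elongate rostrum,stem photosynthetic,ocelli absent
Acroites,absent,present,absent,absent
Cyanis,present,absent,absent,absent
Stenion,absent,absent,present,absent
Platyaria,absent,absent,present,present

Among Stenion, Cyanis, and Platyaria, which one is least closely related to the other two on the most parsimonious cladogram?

Cyanis

Character polarity is set by the outgroup: the derived state is whichever differs from the outgroup's state, so for elongate rostrum the derived state is 'absent', and for the remaining characters it is 'present'.
compound eyes (derived state 'present') is unique to Cyanis (autapomorphy; uninformative for grouping).
elongate rostrum (derived state 'absent') is shared by all ingroup taxa — unites the whole ingroup.
stem photosynthetic: derived state 'present' in Platyaria and Stenion only — synapomorphy for {Platyaria, Stenion}.
ocelli absent: derived state 'present' in Platyaria only — an autapomorphy, so it tells us nothing about relationships among taxa.
Most parsimonious ingroup topology: (Cyanis,(Stenion,Platyaria)).
Stenion and Platyaria share a more recent common ancestor with each other than either does with Cyanis, so Cyanis is the least closely related of the three.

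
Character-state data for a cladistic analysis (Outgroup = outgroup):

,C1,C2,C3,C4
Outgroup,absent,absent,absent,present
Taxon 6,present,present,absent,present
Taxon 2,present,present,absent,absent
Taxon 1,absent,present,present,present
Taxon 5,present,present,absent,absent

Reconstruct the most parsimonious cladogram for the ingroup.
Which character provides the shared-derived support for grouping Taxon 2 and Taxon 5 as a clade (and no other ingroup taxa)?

C4

Character polarity is set by the outgroup: the derived state is whichever differs from the outgroup's state, so for C4 the derived state is 'absent', and for the remaining characters it is 'present'.
C1 (derived state 'present') is shared by Taxon 2, Taxon 5, and Taxon 6 — a synapomorphy uniting that clade.
All ingroup taxa share the derived state 'present' for C2; it defines the ingroup but does not resolve relationships within it.
C3: derived state 'present' in Taxon 1 only — an autapomorphy, so it tells us nothing about relationships among taxa.
C4: derived state 'absent' in Taxon 2 and Taxon 5 only — synapomorphy for {Taxon 2, Taxon 5}.
Most parsimonious ingroup topology: ((Taxon 6,(Taxon 2,Taxon 5)),Taxon 1).
The clade {Taxon 2, Taxon 5} is supported by C4: its derived state 'absent' occurs in exactly those taxa and in no other taxon (including the outgroup).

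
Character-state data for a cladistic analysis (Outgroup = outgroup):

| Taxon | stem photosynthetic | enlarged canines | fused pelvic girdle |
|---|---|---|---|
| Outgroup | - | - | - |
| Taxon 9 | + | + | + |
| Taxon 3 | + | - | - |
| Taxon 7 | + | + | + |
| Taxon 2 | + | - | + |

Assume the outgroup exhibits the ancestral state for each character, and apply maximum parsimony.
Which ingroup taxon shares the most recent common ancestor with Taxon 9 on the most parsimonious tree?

Taxon 7

The outgroup has state '-' for every character, so '+' is the derived state throughout.
stem photosynthetic (derived state '+') is shared by all ingroup taxa — unites the whole ingroup.
Only Taxon 7 and Taxon 9 show the derived state '+' for enlarged canines, supporting them as a clade.
Only Taxon 2, Taxon 7, and Taxon 9 show the derived state '+' for fused pelvic girdle, supporting them as a clade.
Most parsimonious ingroup topology: (((Taxon 9,Taxon 7),Taxon 2),Taxon 3).
Taxon 9 and Taxon 7 form a cherry on this tree, so they are sister taxa.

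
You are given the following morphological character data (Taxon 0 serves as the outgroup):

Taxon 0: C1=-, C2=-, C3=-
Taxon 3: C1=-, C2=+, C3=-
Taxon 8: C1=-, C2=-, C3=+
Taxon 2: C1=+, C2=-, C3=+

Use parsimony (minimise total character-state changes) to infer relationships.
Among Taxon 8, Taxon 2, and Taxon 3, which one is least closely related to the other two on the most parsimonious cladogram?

Taxon 3

The outgroup has state '-' for every character, so '+' is the derived state throughout.
C1 (derived state '+') is unique to Taxon 2 (autapomorphy; uninformative for grouping).
C2 (derived state '+') is unique to Taxon 3 (autapomorphy; uninformative for grouping).
C3: derived state '+' in Taxon 2 and Taxon 8 only — synapomorphy for {Taxon 2, Taxon 8}.
Most parsimonious ingroup topology: ((Taxon 8,Taxon 2),Taxon 3).
Taxon 2 and Taxon 8 share a more recent common ancestor with each other than either does with Taxon 3, so Taxon 3 is the least closely related of the three.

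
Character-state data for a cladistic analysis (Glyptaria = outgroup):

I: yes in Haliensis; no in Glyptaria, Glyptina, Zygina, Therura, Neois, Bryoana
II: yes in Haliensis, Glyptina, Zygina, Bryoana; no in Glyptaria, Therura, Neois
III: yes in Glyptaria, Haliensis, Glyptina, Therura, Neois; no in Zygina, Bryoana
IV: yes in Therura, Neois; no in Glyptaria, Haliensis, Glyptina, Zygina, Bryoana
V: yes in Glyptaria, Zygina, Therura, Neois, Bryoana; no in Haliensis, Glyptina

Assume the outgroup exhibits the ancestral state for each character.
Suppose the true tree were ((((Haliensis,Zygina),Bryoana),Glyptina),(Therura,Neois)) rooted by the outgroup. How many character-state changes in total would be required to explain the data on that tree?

7

Map each character onto ((((Haliensis,Zygina),Bryoana),Glyptina),(Therura,Neois)) (rooted by Glyptaria) and count the minimum state changes it requires (Fitch parsimony):
I: 1; II: 1; III: 2; IV: 1; V: 2.
Total tree length = 7.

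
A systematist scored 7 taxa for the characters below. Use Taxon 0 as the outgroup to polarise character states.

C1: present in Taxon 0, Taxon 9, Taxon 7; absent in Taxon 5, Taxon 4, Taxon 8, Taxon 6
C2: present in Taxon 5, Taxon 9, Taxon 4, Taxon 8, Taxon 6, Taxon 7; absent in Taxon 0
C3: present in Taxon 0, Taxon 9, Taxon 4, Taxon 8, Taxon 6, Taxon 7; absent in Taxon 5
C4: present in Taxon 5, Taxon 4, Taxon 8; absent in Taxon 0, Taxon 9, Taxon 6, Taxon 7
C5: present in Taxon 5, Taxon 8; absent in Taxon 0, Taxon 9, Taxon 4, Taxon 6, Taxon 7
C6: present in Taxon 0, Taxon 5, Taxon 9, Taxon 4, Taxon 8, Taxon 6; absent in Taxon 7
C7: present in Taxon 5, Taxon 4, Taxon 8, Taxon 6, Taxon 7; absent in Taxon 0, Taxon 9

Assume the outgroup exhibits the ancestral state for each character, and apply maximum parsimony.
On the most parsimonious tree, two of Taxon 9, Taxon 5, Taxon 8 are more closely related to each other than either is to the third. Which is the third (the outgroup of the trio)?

Taxon 9

Character polarity is set by the outgroup: the derived state is whichever differs from the outgroup's state, so for C1, C3, C6 the derived state is 'absent', and for the remaining characters it is 'present'.
C1 (derived state 'absent') is shared by Taxon 4, Taxon 5, Taxon 6, and Taxon 8 — a synapomorphy uniting that clade.
All ingroup taxa share the derived state 'present' for C2; it defines the ingroup but does not resolve relationships within it.
C3 (derived state 'absent') is unique to Taxon 5 (autapomorphy; uninformative for grouping).
Only Taxon 4, Taxon 5, and Taxon 8 show the derived state 'present' for C4, supporting them as a clade.
Only Taxon 5 and Taxon 8 show the derived state 'present' for C5, supporting them as a clade.
C6: derived state 'absent' in Taxon 7 only — an autapomorphy, so it tells us nothing about relationships among taxa.
C7 (derived state 'present') is shared by Taxon 4, Taxon 5, Taxon 6, Taxon 7, and Taxon 8 — a synapomorphy uniting that clade.
Most parsimonious ingroup topology: (((((Taxon 5,Taxon 8),Taxon 4),Taxon 6),Taxon 7),Taxon 9).
Taxon 8 and Taxon 5 share a more recent common ancestor with each other than either does with Taxon 9, so Taxon 9 is the least closely related of the three.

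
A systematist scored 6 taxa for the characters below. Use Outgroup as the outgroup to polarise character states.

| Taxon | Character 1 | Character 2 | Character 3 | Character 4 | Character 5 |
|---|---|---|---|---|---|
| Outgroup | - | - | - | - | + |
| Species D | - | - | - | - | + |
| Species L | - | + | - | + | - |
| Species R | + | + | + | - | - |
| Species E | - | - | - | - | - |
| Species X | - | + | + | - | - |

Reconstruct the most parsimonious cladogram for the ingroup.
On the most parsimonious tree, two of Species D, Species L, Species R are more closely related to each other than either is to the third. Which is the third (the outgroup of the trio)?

Character polarity is set by the outgroup: the derived state is whichever differs from the outgroup's state, so for Character 5 the derived state is '-', and for the remaining characters it is '+'.
Character 1 (derived state '+') is unique to Species R (autapomorphy; uninformative for grouping).
Character 2: derived state '+' in Species L, Species R, and Species X only — synapomorphy for {Species L, Species R, Species X}.
Character 3 (derived state '+') is shared by Species R and Species X — a synapomorphy uniting that clade.
Character 4 (derived state '+') is unique to Species L (autapomorphy; uninformative for grouping).
Character 5: derived state '-' in Species E, Species L, Species R, and Species X only — synapomorphy for {Species E, Species L, Species R, Species X}.
Most parsimonious ingroup topology: (Species D,((Species L,(Species R,Species X)),Species E)).
Species L and Species R share a more recent common ancestor with each other than either does with Species D, so Species D is the least closely related of the three.

Species D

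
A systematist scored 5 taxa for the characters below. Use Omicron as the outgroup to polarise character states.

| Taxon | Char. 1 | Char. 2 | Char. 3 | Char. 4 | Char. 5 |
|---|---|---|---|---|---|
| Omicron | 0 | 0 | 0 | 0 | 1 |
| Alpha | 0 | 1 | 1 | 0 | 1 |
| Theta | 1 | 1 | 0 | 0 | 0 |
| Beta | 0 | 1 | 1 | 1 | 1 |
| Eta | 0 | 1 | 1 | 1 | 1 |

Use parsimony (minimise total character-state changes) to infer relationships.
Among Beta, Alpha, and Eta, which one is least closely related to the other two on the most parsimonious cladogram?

Alpha

Character polarity is set by the outgroup: the derived state is whichever differs from the outgroup's state, so for Char. 5 the derived state is '0', and for the remaining characters it is '1'.
Char. 1 (derived state '1') is unique to Theta (autapomorphy; uninformative for grouping).
All ingroup taxa share the derived state '1' for Char. 2; it defines the ingroup but does not resolve relationships within it.
Char. 3: derived state '1' in Alpha, Beta, and Eta only — synapomorphy for {Alpha, Beta, Eta}.
Only Beta and Eta show the derived state '1' for Char. 4, supporting them as a clade.
Char. 5: derived state '0' in Theta only — an autapomorphy, so it tells us nothing about relationships among taxa.
Most parsimonious ingroup topology: ((Alpha,(Beta,Eta)),Theta).
Beta and Eta share a more recent common ancestor with each other than either does with Alpha, so Alpha is the least closely related of the three.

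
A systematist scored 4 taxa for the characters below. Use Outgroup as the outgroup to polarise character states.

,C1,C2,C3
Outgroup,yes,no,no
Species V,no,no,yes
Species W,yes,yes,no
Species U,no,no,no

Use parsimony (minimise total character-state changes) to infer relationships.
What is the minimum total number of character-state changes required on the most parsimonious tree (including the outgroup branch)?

Character polarity is set by the outgroup: the derived state is whichever differs from the outgroup's state, so for C1 the derived state is 'no', and for the remaining characters it is 'yes'.
Only Species U and Species V show the derived state 'no' for C1, supporting them as a clade.
C2 (derived state 'yes') is unique to Species W (autapomorphy; uninformative for grouping).
C3: derived state 'yes' in Species V only — an autapomorphy, so it tells us nothing about relationships among taxa.
Most parsimonious ingroup topology: ((Species V,Species U),Species W).
Changes per character on this tree: C1: 1; C2: 1; C3: 1.
Total = 3.

3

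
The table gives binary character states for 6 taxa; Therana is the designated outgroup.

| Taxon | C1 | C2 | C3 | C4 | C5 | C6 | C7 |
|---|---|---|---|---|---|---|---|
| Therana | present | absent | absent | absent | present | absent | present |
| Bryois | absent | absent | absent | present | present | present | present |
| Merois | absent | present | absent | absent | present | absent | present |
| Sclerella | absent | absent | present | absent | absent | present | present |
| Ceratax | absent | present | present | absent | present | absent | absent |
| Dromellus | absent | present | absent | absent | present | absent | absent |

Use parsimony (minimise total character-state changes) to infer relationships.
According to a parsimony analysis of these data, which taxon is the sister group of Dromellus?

Ceratax

Character polarity is set by the outgroup: the derived state is whichever differs from the outgroup's state, so for C1, C5, C7 the derived state is 'absent', and for the remaining characters it is 'present'.
C1 (derived state 'absent') is shared by all ingroup taxa — unites the whole ingroup.
C2 (derived state 'present') is shared by Ceratax, Dromellus, and Merois — a synapomorphy uniting that clade.
C3 (state 'present') occurs in Ceratax and Sclerella but conflicts with the nesting implied by the other characters — most parsimoniously interpreted as homoplasy.
C4 (derived state 'present') is unique to Bryois (autapomorphy; uninformative for grouping).
C5 (derived state 'absent') is unique to Sclerella (autapomorphy; uninformative for grouping).
Only Bryois and Sclerella show the derived state 'present' for C6, supporting them as a clade.
C7: derived state 'absent' in Ceratax and Dromellus only — synapomorphy for {Ceratax, Dromellus}.
Most parsimonious ingroup topology: ((Bryois,Sclerella),((Dromellus,Ceratax),Merois)).
Dromellus and Ceratax form a cherry on this tree, so they are sister taxa.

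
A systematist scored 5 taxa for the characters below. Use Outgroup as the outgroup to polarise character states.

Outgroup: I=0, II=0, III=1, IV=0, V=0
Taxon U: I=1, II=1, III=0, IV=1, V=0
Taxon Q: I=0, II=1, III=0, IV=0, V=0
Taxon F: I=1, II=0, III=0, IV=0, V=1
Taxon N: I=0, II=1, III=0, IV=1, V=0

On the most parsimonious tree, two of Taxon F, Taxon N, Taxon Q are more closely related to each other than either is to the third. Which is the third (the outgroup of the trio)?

Taxon F

Character polarity is set by the outgroup: the derived state is whichever differs from the outgroup's state, so for III the derived state is '0', and for the remaining characters it is '1'.
I (state '1') occurs in Taxon F and Taxon U but conflicts with the nesting implied by the other characters — most parsimoniously interpreted as homoplasy.
II: derived state '1' in Taxon N, Taxon Q, and Taxon U only — synapomorphy for {Taxon N, Taxon Q, Taxon U}.
All ingroup taxa share the derived state '0' for III; it defines the ingroup but does not resolve relationships within it.
IV (derived state '1') is shared by Taxon N and Taxon U — a synapomorphy uniting that clade.
V (derived state '1') is unique to Taxon F (autapomorphy; uninformative for grouping).
Most parsimonious ingroup topology: (((Taxon U,Taxon N),Taxon Q),Taxon F).
Taxon N and Taxon Q share a more recent common ancestor with each other than either does with Taxon F, so Taxon F is the least closely related of the three.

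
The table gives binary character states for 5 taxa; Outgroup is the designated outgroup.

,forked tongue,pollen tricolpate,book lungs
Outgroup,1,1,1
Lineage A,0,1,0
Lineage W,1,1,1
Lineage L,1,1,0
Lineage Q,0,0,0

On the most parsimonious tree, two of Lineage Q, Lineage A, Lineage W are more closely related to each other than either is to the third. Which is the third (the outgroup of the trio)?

Lineage W

The outgroup has state '1' for every character, so '0' is the derived state throughout.
forked tongue: derived state '0' in Lineage A and Lineage Q only — synapomorphy for {Lineage A, Lineage Q}.
pollen tricolpate (derived state '0') is unique to Lineage Q (autapomorphy; uninformative for grouping).
book lungs: derived state '0' in Lineage A, Lineage L, and Lineage Q only — synapomorphy for {Lineage A, Lineage L, Lineage Q}.
Most parsimonious ingroup topology: (((Lineage A,Lineage Q),Lineage L),Lineage W).
Lineage Q and Lineage A share a more recent common ancestor with each other than either does with Lineage W, so Lineage W is the least closely related of the three.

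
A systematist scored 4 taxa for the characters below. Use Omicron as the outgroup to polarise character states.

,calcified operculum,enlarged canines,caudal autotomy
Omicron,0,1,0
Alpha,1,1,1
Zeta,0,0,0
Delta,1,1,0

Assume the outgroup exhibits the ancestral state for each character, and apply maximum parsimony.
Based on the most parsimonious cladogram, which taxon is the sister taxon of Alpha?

Character polarity is set by the outgroup: the derived state is whichever differs from the outgroup's state, so for enlarged canines the derived state is '0', and for the remaining characters it is '1'.
Only Alpha and Delta show the derived state '1' for calcified operculum, supporting them as a clade.
enlarged canines (derived state '0') is unique to Zeta (autapomorphy; uninformative for grouping).
caudal autotomy (derived state '1') is unique to Alpha (autapomorphy; uninformative for grouping).
Most parsimonious ingroup topology: ((Alpha,Delta),Zeta).
Alpha and Delta form a cherry on this tree, so they are sister taxa.

Delta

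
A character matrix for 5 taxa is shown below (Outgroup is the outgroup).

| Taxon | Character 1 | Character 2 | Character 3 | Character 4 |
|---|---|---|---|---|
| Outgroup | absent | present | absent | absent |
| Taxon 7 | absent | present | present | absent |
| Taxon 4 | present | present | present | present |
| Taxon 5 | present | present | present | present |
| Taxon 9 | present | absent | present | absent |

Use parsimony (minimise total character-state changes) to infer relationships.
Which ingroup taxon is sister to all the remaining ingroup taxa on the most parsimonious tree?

Character polarity is set by the outgroup: the derived state is whichever differs from the outgroup's state, so for Character 2 the derived state is 'absent', and for the remaining characters it is 'present'.
Character 1 (derived state 'present') is shared by Taxon 4, Taxon 5, and Taxon 9 — a synapomorphy uniting that clade.
Character 2 (derived state 'absent') is unique to Taxon 9 (autapomorphy; uninformative for grouping).
All ingroup taxa share the derived state 'present' for Character 3; it defines the ingroup but does not resolve relationships within it.
Character 4: derived state 'present' in Taxon 4 and Taxon 5 only — synapomorphy for {Taxon 4, Taxon 5}.
Most parsimonious ingroup topology: (((Taxon 5,Taxon 4),Taxon 9),Taxon 7).
Taxon 7 is sister to the clade containing all other ingroup taxa, so it is the earliest-diverging (most basal) ingroup lineage.

Taxon 7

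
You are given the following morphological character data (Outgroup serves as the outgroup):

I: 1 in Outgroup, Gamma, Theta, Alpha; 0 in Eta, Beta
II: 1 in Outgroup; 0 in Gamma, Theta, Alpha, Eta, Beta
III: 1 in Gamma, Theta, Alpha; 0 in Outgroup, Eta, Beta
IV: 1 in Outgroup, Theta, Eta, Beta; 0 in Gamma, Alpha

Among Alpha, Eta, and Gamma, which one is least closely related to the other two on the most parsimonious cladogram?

Eta

Character polarity is set by the outgroup: the derived state is whichever differs from the outgroup's state, so for I, II, IV the derived state is '0', and for the remaining characters it is '1'.
I: derived state '0' in Beta and Eta only — synapomorphy for {Beta, Eta}.
II (derived state '0') is shared by all ingroup taxa — unites the whole ingroup.
III (derived state '1') is shared by Alpha, Gamma, and Theta — a synapomorphy uniting that clade.
Only Alpha and Gamma show the derived state '0' for IV, supporting them as a clade.
Most parsimonious ingroup topology: (((Gamma,Alpha),Theta),(Eta,Beta)).
Alpha and Gamma share a more recent common ancestor with each other than either does with Eta, so Eta is the least closely related of the three.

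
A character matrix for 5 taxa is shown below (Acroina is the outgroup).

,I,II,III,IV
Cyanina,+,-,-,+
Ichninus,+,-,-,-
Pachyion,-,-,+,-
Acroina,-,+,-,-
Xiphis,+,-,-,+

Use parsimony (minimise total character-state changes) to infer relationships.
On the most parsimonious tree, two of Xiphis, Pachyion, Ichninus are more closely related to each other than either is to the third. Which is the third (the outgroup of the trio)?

Pachyion

Character polarity is set by the outgroup: the derived state is whichever differs from the outgroup's state, so for II the derived state is '-', and for the remaining characters it is '+'.
I (derived state '+') is shared by Cyanina, Ichninus, and Xiphis — a synapomorphy uniting that clade.
II (derived state '-') is shared by all ingroup taxa — unites the whole ingroup.
III (derived state '+') is unique to Pachyion (autapomorphy; uninformative for grouping).
IV (derived state '+') is shared by Cyanina and Xiphis — a synapomorphy uniting that clade.
Most parsimonious ingroup topology: ((Ichninus,(Xiphis,Cyanina)),Pachyion).
Xiphis and Ichninus share a more recent common ancestor with each other than either does with Pachyion, so Pachyion is the least closely related of the three.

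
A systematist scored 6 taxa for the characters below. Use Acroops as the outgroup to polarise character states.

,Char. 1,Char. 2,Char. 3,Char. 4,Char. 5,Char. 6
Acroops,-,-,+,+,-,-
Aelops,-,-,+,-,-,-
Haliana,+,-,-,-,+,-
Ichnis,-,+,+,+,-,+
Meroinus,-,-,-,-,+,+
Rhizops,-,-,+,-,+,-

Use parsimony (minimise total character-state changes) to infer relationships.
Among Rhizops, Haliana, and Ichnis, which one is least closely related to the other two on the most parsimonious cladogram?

Ichnis

Character polarity is set by the outgroup: the derived state is whichever differs from the outgroup's state, so for Char. 3, Char. 4 the derived state is '-', and for the remaining characters it is '+'.
Char. 1 (derived state '+') is unique to Haliana (autapomorphy; uninformative for grouping).
Char. 2: derived state '+' in Ichnis only — an autapomorphy, so it tells us nothing about relationships among taxa.
Char. 3: derived state '-' in Haliana and Meroinus only — synapomorphy for {Haliana, Meroinus}.
Char. 4 (derived state '-') is shared by Aelops, Haliana, Meroinus, and Rhizops — a synapomorphy uniting that clade.
Char. 5 (derived state '+') is shared by Haliana, Meroinus, and Rhizops — a synapomorphy uniting that clade.
Char. 6 groups Ichnis and Meroinus, which is incompatible with the clades supported by the remaining characters; treating it as convergent (homoplasy) costs fewer steps than any alternative tree.
Most parsimonious ingroup topology: ((Aelops,((Haliana,Meroinus),Rhizops)),Ichnis).
Haliana and Rhizops share a more recent common ancestor with each other than either does with Ichnis, so Ichnis is the least closely related of the three.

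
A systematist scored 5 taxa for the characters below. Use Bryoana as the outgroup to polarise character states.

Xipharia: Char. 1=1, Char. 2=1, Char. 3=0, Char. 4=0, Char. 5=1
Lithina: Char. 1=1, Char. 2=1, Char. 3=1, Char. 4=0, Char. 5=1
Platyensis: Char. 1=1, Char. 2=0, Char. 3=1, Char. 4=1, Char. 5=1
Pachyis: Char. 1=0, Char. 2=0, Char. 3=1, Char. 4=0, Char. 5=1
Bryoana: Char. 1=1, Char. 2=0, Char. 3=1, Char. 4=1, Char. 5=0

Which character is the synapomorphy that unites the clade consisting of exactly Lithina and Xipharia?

Character polarity is set by the outgroup: the derived state is whichever differs from the outgroup's state, so for Char. 1, Char. 3, Char. 4 the derived state is '0', and for the remaining characters it is '1'.
Char. 1: derived state '0' in Pachyis only — an autapomorphy, so it tells us nothing about relationships among taxa.
Char. 2: derived state '1' in Lithina and Xipharia only — synapomorphy for {Lithina, Xipharia}.
Char. 3 (derived state '0') is unique to Xipharia (autapomorphy; uninformative for grouping).
Char. 4: derived state '0' in Lithina, Pachyis, and Xipharia only — synapomorphy for {Lithina, Pachyis, Xipharia}.
All ingroup taxa share the derived state '1' for Char. 5; it defines the ingroup but does not resolve relationships within it.
Most parsimonious ingroup topology: (Platyensis,((Xipharia,Lithina),Pachyis)).
The clade {Lithina, Xipharia} is supported by Char. 2: its derived state '1' occurs in exactly those taxa and in no other taxon (including the outgroup).

Char. 2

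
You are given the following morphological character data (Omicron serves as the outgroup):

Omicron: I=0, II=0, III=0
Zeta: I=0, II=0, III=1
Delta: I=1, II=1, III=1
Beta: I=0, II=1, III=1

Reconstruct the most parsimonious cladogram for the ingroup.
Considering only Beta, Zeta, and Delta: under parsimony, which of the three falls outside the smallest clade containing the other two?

Zeta

The outgroup has state '0' for every character, so '1' is the derived state throughout.
I: derived state '1' in Delta only — an autapomorphy, so it tells us nothing about relationships among taxa.
II: derived state '1' in Beta and Delta only — synapomorphy for {Beta, Delta}.
III (derived state '1') is shared by all ingroup taxa — unites the whole ingroup.
Most parsimonious ingroup topology: (Zeta,(Delta,Beta)).
Beta and Delta share a more recent common ancestor with each other than either does with Zeta, so Zeta is the least closely related of the three.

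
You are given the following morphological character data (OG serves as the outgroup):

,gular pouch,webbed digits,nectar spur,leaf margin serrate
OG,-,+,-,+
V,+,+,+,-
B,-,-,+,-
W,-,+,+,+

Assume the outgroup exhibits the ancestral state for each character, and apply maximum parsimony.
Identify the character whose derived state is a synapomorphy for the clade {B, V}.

leaf margin serrate

Character polarity is set by the outgroup: the derived state is whichever differs from the outgroup's state, so for webbed digits, leaf margin serrate the derived state is '-', and for the remaining characters it is '+'.
gular pouch (derived state '+') is unique to V (autapomorphy; uninformative for grouping).
webbed digits (derived state '-') is unique to B (autapomorphy; uninformative for grouping).
nectar spur (derived state '+') is shared by all ingroup taxa — unites the whole ingroup.
Only B and V show the derived state '-' for leaf margin serrate, supporting them as a clade.
Most parsimonious ingroup topology: ((V,B),W).
The clade {B, V} is supported by leaf margin serrate: its derived state '-' occurs in exactly those taxa and in no other taxon (including the outgroup).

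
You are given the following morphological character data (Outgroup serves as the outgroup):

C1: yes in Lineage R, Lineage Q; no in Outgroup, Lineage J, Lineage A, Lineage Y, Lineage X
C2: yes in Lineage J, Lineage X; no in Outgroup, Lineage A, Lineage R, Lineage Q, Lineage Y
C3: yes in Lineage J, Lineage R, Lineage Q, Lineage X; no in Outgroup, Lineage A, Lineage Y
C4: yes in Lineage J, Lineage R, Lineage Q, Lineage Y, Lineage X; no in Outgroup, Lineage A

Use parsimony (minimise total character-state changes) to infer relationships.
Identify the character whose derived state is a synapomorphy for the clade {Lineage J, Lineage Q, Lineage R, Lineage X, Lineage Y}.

C4

The outgroup has state 'no' for every character, so 'yes' is the derived state throughout.
Only Lineage Q and Lineage R show the derived state 'yes' for C1, supporting them as a clade.
Only Lineage J and Lineage X show the derived state 'yes' for C2, supporting them as a clade.
C3 (derived state 'yes') is shared by Lineage J, Lineage Q, Lineage R, and Lineage X — a synapomorphy uniting that clade.
Only Lineage J, Lineage Q, Lineage R, Lineage X, and Lineage Y show the derived state 'yes' for C4, supporting them as a clade.
Most parsimonious ingroup topology: ((((Lineage J,Lineage X),(Lineage R,Lineage Q)),Lineage Y),Lineage A).
The clade {Lineage J, Lineage Q, Lineage R, Lineage X, Lineage Y} is supported by C4: its derived state 'yes' occurs in exactly those taxa and in no other taxon (including the outgroup).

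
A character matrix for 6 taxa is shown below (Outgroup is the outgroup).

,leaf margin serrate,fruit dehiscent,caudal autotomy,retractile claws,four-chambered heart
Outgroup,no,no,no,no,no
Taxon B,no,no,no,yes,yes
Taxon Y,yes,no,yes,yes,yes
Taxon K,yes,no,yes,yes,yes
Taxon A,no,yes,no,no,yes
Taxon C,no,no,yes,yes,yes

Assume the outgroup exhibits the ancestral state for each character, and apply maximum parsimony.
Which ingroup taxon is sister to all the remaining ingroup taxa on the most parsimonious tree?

The outgroup has state 'no' for every character, so 'yes' is the derived state throughout.
leaf margin serrate (derived state 'yes') is shared by Taxon K and Taxon Y — a synapomorphy uniting that clade.
fruit dehiscent (derived state 'yes') is unique to Taxon A (autapomorphy; uninformative for grouping).
Only Taxon C, Taxon K, and Taxon Y show the derived state 'yes' for caudal autotomy, supporting them as a clade.
retractile claws: derived state 'yes' in Taxon B, Taxon C, Taxon K, and Taxon Y only — synapomorphy for {Taxon B, Taxon C, Taxon K, Taxon Y}.
four-chambered heart (derived state 'yes') is shared by all ingroup taxa — unites the whole ingroup.
Most parsimonious ingroup topology: ((Taxon B,((Taxon Y,Taxon K),Taxon C)),Taxon A).
Taxon A is sister to the clade containing all other ingroup taxa, so it is the earliest-diverging (most basal) ingroup lineage.

Taxon A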